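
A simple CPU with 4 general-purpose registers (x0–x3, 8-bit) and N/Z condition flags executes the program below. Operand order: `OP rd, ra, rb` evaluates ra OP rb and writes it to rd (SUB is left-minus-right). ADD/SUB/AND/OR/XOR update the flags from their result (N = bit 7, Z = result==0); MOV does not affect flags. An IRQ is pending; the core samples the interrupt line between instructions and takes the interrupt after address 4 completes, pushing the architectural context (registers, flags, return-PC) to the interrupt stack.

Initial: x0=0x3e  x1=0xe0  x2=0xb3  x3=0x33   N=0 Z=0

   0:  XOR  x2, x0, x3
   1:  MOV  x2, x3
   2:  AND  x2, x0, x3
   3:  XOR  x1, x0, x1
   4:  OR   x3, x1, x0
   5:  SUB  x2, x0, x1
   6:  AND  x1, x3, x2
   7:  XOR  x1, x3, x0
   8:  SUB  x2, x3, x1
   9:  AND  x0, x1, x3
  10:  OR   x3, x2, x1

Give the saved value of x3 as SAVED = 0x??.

SAVED = 0xfe

after  0: x0=0x3e x1=0xe0 x2=0x0d x3=0x33  N=0 Z=0
after  1: x0=0x3e x1=0xe0 x2=0x33 x3=0x33  N=0 Z=0
after  2: x0=0x3e x1=0xe0 x2=0x32 x3=0x33  N=0 Z=0
after  3: x0=0x3e x1=0xde x2=0x32 x3=0x33  N=1 Z=0
after  4: x0=0x3e x1=0xde x2=0x32 x3=0xfe  N=1 Z=0
-- IRQ taken; context saved, return-PC = 5 --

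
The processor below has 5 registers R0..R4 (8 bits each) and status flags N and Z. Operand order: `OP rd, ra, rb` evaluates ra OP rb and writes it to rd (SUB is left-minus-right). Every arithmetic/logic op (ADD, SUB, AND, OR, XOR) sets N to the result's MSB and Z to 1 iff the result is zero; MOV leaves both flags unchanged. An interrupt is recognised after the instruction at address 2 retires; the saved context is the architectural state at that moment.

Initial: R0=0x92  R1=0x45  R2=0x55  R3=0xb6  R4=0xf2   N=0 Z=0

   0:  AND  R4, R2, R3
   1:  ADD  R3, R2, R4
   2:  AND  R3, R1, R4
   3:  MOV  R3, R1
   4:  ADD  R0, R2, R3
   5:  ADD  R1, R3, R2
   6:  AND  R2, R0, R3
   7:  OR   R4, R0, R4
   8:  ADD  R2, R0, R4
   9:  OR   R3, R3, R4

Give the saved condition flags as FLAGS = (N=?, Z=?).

after  0: R0=0x92 R1=0x45 R2=0x55 R3=0xb6 R4=0x14  N=0 Z=0
after  1: R0=0x92 R1=0x45 R2=0x55 R3=0x69 R4=0x14  N=0 Z=0
after  2: R0=0x92 R1=0x45 R2=0x55 R3=0x04 R4=0x14  N=0 Z=0
-- IRQ taken; context saved, return-PC = 3 --

FLAGS = (N=0, Z=0)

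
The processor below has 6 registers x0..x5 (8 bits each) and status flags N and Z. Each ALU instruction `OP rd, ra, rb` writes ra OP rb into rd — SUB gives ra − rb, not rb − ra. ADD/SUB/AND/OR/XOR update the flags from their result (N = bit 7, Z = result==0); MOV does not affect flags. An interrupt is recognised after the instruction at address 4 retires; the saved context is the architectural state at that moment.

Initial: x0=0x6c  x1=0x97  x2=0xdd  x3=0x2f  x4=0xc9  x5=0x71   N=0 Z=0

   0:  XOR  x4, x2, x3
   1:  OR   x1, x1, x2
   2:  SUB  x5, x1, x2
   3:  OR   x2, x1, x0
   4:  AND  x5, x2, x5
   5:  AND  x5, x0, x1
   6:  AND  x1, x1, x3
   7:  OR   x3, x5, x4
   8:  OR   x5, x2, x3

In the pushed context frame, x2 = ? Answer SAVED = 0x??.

after  0: x0=0x6c x1=0x97 x2=0xdd x3=0x2f x4=0xf2 x5=0x71  N=1 Z=0
after  1: x0=0x6c x1=0xdf x2=0xdd x3=0x2f x4=0xf2 x5=0x71  N=1 Z=0
after  2: x0=0x6c x1=0xdf x2=0xdd x3=0x2f x4=0xf2 x5=0x02  N=0 Z=0
after  3: x0=0x6c x1=0xdf x2=0xff x3=0x2f x4=0xf2 x5=0x02  N=1 Z=0
after  4: x0=0x6c x1=0xdf x2=0xff x3=0x2f x4=0xf2 x5=0x02  N=0 Z=0
-- IRQ taken; context saved, return-PC = 5 --

SAVED = 0xff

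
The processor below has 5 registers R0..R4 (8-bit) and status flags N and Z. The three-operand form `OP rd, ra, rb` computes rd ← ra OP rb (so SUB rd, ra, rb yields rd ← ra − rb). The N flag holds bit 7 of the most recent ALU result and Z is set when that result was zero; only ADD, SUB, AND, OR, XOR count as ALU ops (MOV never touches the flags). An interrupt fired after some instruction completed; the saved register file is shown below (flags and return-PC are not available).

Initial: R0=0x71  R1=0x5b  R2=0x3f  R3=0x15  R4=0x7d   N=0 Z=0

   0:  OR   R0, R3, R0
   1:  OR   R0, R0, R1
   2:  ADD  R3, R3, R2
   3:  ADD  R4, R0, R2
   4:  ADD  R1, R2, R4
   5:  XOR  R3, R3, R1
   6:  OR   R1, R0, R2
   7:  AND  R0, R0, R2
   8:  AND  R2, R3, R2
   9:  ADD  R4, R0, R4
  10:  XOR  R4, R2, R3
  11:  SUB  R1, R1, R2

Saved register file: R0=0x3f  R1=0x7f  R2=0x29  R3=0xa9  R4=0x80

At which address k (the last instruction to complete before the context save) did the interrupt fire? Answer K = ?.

after  0: R0=0x75 R1=0x5b R2=0x3f R3=0x15 R4=0x7d  N=0 Z=0
after  1: R0=0x7f R1=0x5b R2=0x3f R3=0x15 R4=0x7d  N=0 Z=0
after  2: R0=0x7f R1=0x5b R2=0x3f R3=0x54 R4=0x7d  N=0 Z=0
after  3: R0=0x7f R1=0x5b R2=0x3f R3=0x54 R4=0xbe  N=1 Z=0
after  4: R0=0x7f R1=0xfd R2=0x3f R3=0x54 R4=0xbe  N=1 Z=0
after  5: R0=0x7f R1=0xfd R2=0x3f R3=0xa9 R4=0xbe  N=1 Z=0
after  6: R0=0x7f R1=0x7f R2=0x3f R3=0xa9 R4=0xbe  N=0 Z=0
after  7: R0=0x3f R1=0x7f R2=0x3f R3=0xa9 R4=0xbe  N=0 Z=0
after  8: R0=0x3f R1=0x7f R2=0x29 R3=0xa9 R4=0xbe  N=0 Z=0
after  9: R0=0x3f R1=0x7f R2=0x29 R3=0xa9 R4=0xfd  N=1 Z=0
after 10: R0=0x3f R1=0x7f R2=0x29 R3=0xa9 R4=0x80  N=1 Z=0
-- IRQ taken; context saved, return-PC = 11 --

K = 10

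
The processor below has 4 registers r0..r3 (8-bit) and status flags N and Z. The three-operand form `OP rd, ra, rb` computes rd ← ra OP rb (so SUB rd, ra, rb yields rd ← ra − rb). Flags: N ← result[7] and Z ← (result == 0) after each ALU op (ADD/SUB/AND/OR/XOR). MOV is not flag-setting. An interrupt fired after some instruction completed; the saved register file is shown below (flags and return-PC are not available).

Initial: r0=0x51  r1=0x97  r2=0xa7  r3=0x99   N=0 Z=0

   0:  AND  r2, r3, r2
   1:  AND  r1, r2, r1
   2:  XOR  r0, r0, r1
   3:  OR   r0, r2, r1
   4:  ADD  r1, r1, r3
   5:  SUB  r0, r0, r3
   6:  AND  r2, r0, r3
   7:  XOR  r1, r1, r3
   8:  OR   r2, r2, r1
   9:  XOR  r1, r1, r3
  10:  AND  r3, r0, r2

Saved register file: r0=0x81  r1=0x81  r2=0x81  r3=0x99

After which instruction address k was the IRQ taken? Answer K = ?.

K = 3

after  0: r0=0x51 r1=0x97 r2=0x81 r3=0x99  N=1 Z=0
after  1: r0=0x51 r1=0x81 r2=0x81 r3=0x99  N=1 Z=0
after  2: r0=0xd0 r1=0x81 r2=0x81 r3=0x99  N=1 Z=0
after  3: r0=0x81 r1=0x81 r2=0x81 r3=0x99  N=1 Z=0
-- IRQ taken; context saved, return-PC = 4 --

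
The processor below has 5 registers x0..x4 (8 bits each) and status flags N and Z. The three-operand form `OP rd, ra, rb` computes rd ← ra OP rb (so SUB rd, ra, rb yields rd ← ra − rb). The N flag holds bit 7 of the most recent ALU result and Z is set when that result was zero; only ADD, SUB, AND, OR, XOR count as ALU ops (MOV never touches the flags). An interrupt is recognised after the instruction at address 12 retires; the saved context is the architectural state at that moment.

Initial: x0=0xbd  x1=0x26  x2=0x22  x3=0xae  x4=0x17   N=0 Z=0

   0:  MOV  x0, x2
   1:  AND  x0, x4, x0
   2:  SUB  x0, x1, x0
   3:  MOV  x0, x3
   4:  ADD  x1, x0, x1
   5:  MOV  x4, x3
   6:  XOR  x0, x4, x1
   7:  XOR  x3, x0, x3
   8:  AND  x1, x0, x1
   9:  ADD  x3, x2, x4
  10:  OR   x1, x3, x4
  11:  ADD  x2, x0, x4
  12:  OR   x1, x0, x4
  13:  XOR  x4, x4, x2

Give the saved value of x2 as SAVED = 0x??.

SAVED = 0x28

after  0: x0=0x22 x1=0x26 x2=0x22 x3=0xae x4=0x17  N=0 Z=0
after  1: x0=0x02 x1=0x26 x2=0x22 x3=0xae x4=0x17  N=0 Z=0
after  2: x0=0x24 x1=0x26 x2=0x22 x3=0xae x4=0x17  N=0 Z=0
after  3: x0=0xae x1=0x26 x2=0x22 x3=0xae x4=0x17  N=0 Z=0
after  4: x0=0xae x1=0xd4 x2=0x22 x3=0xae x4=0x17  N=1 Z=0
after  5: x0=0xae x1=0xd4 x2=0x22 x3=0xae x4=0xae  N=1 Z=0
after  6: x0=0x7a x1=0xd4 x2=0x22 x3=0xae x4=0xae  N=0 Z=0
after  7: x0=0x7a x1=0xd4 x2=0x22 x3=0xd4 x4=0xae  N=1 Z=0
after  8: x0=0x7a x1=0x50 x2=0x22 x3=0xd4 x4=0xae  N=0 Z=0
after  9: x0=0x7a x1=0x50 x2=0x22 x3=0xd0 x4=0xae  N=1 Z=0
after 10: x0=0x7a x1=0xfe x2=0x22 x3=0xd0 x4=0xae  N=1 Z=0
after 11: x0=0x7a x1=0xfe x2=0x28 x3=0xd0 x4=0xae  N=0 Z=0
after 12: x0=0x7a x1=0xfe x2=0x28 x3=0xd0 x4=0xae  N=1 Z=0
-- IRQ taken; context saved, return-PC = 13 --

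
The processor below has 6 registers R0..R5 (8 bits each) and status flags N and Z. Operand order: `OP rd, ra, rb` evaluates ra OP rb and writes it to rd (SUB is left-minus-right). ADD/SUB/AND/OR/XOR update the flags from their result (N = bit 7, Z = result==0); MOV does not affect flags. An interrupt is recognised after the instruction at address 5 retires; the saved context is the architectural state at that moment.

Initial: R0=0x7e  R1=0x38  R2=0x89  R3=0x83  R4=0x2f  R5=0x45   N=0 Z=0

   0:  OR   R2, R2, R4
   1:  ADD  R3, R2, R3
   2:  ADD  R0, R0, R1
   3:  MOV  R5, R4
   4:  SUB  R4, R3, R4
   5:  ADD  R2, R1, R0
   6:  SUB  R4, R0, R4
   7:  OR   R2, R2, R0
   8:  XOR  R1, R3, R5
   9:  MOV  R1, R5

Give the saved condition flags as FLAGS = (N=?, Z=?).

FLAGS = (N=1, Z=0)

after  0: R0=0x7e R1=0x38 R2=0xaf R3=0x83 R4=0x2f R5=0x45  N=1 Z=0
after  1: R0=0x7e R1=0x38 R2=0xaf R3=0x32 R4=0x2f R5=0x45  N=0 Z=0
after  2: R0=0xb6 R1=0x38 R2=0xaf R3=0x32 R4=0x2f R5=0x45  N=1 Z=0
after  3: R0=0xb6 R1=0x38 R2=0xaf R3=0x32 R4=0x2f R5=0x2f  N=1 Z=0
after  4: R0=0xb6 R1=0x38 R2=0xaf R3=0x32 R4=0x03 R5=0x2f  N=0 Z=0
after  5: R0=0xb6 R1=0x38 R2=0xee R3=0x32 R4=0x03 R5=0x2f  N=1 Z=0
-- IRQ taken; context saved, return-PC = 6 --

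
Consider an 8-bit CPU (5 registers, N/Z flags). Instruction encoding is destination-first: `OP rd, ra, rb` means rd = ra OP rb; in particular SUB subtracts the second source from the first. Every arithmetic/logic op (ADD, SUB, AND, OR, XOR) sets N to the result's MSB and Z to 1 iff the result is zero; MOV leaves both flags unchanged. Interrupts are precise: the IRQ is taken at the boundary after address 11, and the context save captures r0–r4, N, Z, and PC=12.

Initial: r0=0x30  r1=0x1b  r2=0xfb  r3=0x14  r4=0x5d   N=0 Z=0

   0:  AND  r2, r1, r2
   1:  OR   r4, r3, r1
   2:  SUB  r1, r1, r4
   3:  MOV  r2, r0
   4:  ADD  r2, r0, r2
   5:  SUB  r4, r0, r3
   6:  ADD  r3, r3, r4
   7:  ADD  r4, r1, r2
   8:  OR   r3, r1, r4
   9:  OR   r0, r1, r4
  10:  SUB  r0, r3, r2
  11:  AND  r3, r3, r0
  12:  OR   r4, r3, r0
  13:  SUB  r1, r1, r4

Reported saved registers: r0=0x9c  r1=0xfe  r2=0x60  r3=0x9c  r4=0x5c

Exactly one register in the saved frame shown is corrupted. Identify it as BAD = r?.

BAD = r1

after  0: r0=0x30 r1=0x1b r2=0x1b r3=0x14 r4=0x5d  N=0 Z=0
after  1: r0=0x30 r1=0x1b r2=0x1b r3=0x14 r4=0x1f  N=0 Z=0
after  2: r0=0x30 r1=0xfc r2=0x1b r3=0x14 r4=0x1f  N=1 Z=0
after  3: r0=0x30 r1=0xfc r2=0x30 r3=0x14 r4=0x1f  N=1 Z=0
after  4: r0=0x30 r1=0xfc r2=0x60 r3=0x14 r4=0x1f  N=0 Z=0
after  5: r0=0x30 r1=0xfc r2=0x60 r3=0x14 r4=0x1c  N=0 Z=0
after  6: r0=0x30 r1=0xfc r2=0x60 r3=0x30 r4=0x1c  N=0 Z=0
after  7: r0=0x30 r1=0xfc r2=0x60 r3=0x30 r4=0x5c  N=0 Z=0
after  8: r0=0x30 r1=0xfc r2=0x60 r3=0xfc r4=0x5c  N=1 Z=0
after  9: r0=0xfc r1=0xfc r2=0x60 r3=0xfc r4=0x5c  N=1 Z=0
after 10: r0=0x9c r1=0xfc r2=0x60 r3=0xfc r4=0x5c  N=1 Z=0
after 11: r0=0x9c r1=0xfc r2=0x60 r3=0x9c r4=0x5c  N=1 Z=0
-- IRQ taken; context saved, return-PC = 12 --
mismatch: r1: reported 0xfe vs actual 0xfc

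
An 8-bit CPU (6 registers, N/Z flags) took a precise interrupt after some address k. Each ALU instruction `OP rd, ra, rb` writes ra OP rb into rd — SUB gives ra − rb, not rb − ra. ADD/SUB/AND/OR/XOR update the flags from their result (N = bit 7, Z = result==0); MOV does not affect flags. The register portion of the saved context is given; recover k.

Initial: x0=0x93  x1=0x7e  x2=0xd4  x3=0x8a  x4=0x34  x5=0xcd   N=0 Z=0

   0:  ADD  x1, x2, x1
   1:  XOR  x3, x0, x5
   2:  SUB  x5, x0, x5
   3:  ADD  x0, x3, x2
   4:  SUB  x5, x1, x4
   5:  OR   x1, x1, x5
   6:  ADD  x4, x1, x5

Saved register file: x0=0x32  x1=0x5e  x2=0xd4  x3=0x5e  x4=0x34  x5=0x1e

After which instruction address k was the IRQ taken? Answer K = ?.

after  0: x0=0x93 x1=0x52 x2=0xd4 x3=0x8a x4=0x34 x5=0xcd  N=0 Z=0
after  1: x0=0x93 x1=0x52 x2=0xd4 x3=0x5e x4=0x34 x5=0xcd  N=0 Z=0
after  2: x0=0x93 x1=0x52 x2=0xd4 x3=0x5e x4=0x34 x5=0xc6  N=1 Z=0
after  3: x0=0x32 x1=0x52 x2=0xd4 x3=0x5e x4=0x34 x5=0xc6  N=0 Z=0
after  4: x0=0x32 x1=0x52 x2=0xd4 x3=0x5e x4=0x34 x5=0x1e  N=0 Z=0
after  5: x0=0x32 x1=0x5e x2=0xd4 x3=0x5e x4=0x34 x5=0x1e  N=0 Z=0
-- IRQ taken; context saved, return-PC = 6 --

K = 5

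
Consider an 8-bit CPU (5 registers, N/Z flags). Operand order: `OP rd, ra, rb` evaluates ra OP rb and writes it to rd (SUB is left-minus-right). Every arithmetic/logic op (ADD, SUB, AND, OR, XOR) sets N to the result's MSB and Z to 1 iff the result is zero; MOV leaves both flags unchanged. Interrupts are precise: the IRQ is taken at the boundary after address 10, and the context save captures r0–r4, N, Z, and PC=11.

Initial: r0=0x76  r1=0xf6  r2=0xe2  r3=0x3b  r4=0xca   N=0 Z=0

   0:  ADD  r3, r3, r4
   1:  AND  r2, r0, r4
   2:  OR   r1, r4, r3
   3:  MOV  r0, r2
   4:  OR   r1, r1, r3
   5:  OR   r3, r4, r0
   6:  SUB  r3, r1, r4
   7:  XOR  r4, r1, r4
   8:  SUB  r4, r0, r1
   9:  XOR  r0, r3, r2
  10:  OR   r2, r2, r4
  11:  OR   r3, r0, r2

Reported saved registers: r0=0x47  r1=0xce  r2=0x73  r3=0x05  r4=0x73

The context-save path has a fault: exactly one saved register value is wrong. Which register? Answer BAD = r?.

BAD = r1

after  0: r0=0x76 r1=0xf6 r2=0xe2 r3=0x05 r4=0xca  N=0 Z=0
after  1: r0=0x76 r1=0xf6 r2=0x42 r3=0x05 r4=0xca  N=0 Z=0
after  2: r0=0x76 r1=0xcf r2=0x42 r3=0x05 r4=0xca  N=1 Z=0
after  3: r0=0x42 r1=0xcf r2=0x42 r3=0x05 r4=0xca  N=1 Z=0
after  4: r0=0x42 r1=0xcf r2=0x42 r3=0x05 r4=0xca  N=1 Z=0
after  5: r0=0x42 r1=0xcf r2=0x42 r3=0xca r4=0xca  N=1 Z=0
after  6: r0=0x42 r1=0xcf r2=0x42 r3=0x05 r4=0xca  N=0 Z=0
after  7: r0=0x42 r1=0xcf r2=0x42 r3=0x05 r4=0x05  N=0 Z=0
after  8: r0=0x42 r1=0xcf r2=0x42 r3=0x05 r4=0x73  N=0 Z=0
after  9: r0=0x47 r1=0xcf r2=0x42 r3=0x05 r4=0x73  N=0 Z=0
after 10: r0=0x47 r1=0xcf r2=0x73 r3=0x05 r4=0x73  N=0 Z=0
-- IRQ taken; context saved, return-PC = 11 --
mismatch: r1: reported 0xce vs actual 0xcf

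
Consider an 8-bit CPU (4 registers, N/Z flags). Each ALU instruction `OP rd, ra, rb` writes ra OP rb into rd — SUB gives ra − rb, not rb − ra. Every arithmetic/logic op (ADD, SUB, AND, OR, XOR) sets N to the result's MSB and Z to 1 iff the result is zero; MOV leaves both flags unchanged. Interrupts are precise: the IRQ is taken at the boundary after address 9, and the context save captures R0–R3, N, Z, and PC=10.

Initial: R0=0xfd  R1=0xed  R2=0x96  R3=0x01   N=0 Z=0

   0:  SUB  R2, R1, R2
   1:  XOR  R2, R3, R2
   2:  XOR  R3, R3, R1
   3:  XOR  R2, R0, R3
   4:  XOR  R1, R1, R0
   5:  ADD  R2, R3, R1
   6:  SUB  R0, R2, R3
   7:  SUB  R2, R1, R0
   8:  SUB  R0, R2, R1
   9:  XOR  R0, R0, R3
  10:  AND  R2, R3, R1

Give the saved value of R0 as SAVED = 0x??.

after  0: R0=0xfd R1=0xed R2=0x57 R3=0x01  N=0 Z=0
after  1: R0=0xfd R1=0xed R2=0x56 R3=0x01  N=0 Z=0
after  2: R0=0xfd R1=0xed R2=0x56 R3=0xec  N=1 Z=0
after  3: R0=0xfd R1=0xed R2=0x11 R3=0xec  N=0 Z=0
after  4: R0=0xfd R1=0x10 R2=0x11 R3=0xec  N=0 Z=0
after  5: R0=0xfd R1=0x10 R2=0xfc R3=0xec  N=1 Z=0
after  6: R0=0x10 R1=0x10 R2=0xfc R3=0xec  N=0 Z=0
after  7: R0=0x10 R1=0x10 R2=0x00 R3=0xec  N=0 Z=1
after  8: R0=0xf0 R1=0x10 R2=0x00 R3=0xec  N=1 Z=0
after  9: R0=0x1c R1=0x10 R2=0x00 R3=0xec  N=0 Z=0
-- IRQ taken; context saved, return-PC = 10 --

SAVED = 0x1c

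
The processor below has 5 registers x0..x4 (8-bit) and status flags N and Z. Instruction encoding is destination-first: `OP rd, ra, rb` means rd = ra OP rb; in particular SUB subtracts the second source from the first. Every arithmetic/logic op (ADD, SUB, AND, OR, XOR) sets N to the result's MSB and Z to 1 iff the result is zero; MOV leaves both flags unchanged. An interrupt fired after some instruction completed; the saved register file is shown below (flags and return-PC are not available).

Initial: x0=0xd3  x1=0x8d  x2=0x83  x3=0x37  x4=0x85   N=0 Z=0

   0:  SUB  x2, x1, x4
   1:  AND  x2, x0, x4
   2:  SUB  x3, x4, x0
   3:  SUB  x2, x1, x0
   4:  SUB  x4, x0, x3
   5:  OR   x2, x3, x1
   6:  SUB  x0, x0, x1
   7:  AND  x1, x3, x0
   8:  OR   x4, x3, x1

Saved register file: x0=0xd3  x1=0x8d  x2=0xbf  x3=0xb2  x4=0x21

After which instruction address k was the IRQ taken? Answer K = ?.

after  0: x0=0xd3 x1=0x8d x2=0x08 x3=0x37 x4=0x85  N=0 Z=0
after  1: x0=0xd3 x1=0x8d x2=0x81 x3=0x37 x4=0x85  N=1 Z=0
after  2: x0=0xd3 x1=0x8d x2=0x81 x3=0xb2 x4=0x85  N=1 Z=0
after  3: x0=0xd3 x1=0x8d x2=0xba x3=0xb2 x4=0x85  N=1 Z=0
after  4: x0=0xd3 x1=0x8d x2=0xba x3=0xb2 x4=0x21  N=0 Z=0
after  5: x0=0xd3 x1=0x8d x2=0xbf x3=0xb2 x4=0x21  N=1 Z=0
-- IRQ taken; context saved, return-PC = 6 --

K = 5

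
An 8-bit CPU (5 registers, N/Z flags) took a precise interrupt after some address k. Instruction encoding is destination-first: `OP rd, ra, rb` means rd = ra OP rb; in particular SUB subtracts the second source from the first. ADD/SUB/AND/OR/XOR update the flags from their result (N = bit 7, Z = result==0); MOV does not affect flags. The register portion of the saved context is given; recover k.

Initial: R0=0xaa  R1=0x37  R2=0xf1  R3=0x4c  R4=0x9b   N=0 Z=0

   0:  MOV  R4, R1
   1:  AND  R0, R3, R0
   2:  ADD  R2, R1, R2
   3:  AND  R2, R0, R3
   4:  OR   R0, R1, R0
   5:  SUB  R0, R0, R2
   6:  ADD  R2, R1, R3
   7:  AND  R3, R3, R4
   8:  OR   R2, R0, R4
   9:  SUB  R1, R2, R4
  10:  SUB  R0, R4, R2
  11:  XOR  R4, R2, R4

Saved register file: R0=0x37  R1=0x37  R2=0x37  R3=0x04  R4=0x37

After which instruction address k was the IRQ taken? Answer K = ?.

after  0: R0=0xaa R1=0x37 R2=0xf1 R3=0x4c R4=0x37  N=0 Z=0
after  1: R0=0x08 R1=0x37 R2=0xf1 R3=0x4c R4=0x37  N=0 Z=0
after  2: R0=0x08 R1=0x37 R2=0x28 R3=0x4c R4=0x37  N=0 Z=0
after  3: R0=0x08 R1=0x37 R2=0x08 R3=0x4c R4=0x37  N=0 Z=0
after  4: R0=0x3f R1=0x37 R2=0x08 R3=0x4c R4=0x37  N=0 Z=0
after  5: R0=0x37 R1=0x37 R2=0x08 R3=0x4c R4=0x37  N=0 Z=0
after  6: R0=0x37 R1=0x37 R2=0x83 R3=0x4c R4=0x37  N=1 Z=0
after  7: R0=0x37 R1=0x37 R2=0x83 R3=0x04 R4=0x37  N=0 Z=0
after  8: R0=0x37 R1=0x37 R2=0x37 R3=0x04 R4=0x37  N=0 Z=0
-- IRQ taken; context saved, return-PC = 9 --

K = 8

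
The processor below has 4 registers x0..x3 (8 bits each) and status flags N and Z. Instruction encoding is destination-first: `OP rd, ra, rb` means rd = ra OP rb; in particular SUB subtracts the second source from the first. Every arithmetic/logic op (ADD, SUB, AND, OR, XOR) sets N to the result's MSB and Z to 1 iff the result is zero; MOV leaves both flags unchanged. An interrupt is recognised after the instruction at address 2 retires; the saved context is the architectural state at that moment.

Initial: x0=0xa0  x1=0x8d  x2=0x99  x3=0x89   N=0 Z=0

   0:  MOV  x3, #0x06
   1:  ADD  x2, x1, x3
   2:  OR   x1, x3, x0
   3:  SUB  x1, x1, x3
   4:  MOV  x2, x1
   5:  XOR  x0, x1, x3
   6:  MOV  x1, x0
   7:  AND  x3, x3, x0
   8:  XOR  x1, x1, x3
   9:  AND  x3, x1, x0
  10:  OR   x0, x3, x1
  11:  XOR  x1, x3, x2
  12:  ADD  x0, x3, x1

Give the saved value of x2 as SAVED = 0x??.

after  0: x0=0xa0 x1=0x8d x2=0x99 x3=0x06  N=0 Z=0
after  1: x0=0xa0 x1=0x8d x2=0x93 x3=0x06  N=1 Z=0
after  2: x0=0xa0 x1=0xa6 x2=0x93 x3=0x06  N=1 Z=0
-- IRQ taken; context saved, return-PC = 3 --

SAVED = 0x93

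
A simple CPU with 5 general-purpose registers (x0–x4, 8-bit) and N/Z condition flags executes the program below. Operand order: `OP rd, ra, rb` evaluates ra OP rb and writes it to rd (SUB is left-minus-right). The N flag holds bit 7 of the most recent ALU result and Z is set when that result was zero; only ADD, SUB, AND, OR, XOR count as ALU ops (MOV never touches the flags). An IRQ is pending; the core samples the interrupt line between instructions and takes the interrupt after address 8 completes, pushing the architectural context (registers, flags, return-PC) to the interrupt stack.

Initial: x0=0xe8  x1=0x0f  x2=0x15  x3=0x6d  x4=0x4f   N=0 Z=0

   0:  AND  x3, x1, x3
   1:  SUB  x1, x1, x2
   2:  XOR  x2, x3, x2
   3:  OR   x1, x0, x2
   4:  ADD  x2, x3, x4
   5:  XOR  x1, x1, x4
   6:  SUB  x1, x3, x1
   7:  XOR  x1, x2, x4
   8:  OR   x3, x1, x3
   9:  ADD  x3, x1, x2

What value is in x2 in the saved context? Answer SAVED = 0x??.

after  0: x0=0xe8 x1=0x0f x2=0x15 x3=0x0d x4=0x4f  N=0 Z=0
after  1: x0=0xe8 x1=0xfa x2=0x15 x3=0x0d x4=0x4f  N=1 Z=0
after  2: x0=0xe8 x1=0xfa x2=0x18 x3=0x0d x4=0x4f  N=0 Z=0
after  3: x0=0xe8 x1=0xf8 x2=0x18 x3=0x0d x4=0x4f  N=1 Z=0
after  4: x0=0xe8 x1=0xf8 x2=0x5c x3=0x0d x4=0x4f  N=0 Z=0
after  5: x0=0xe8 x1=0xb7 x2=0x5c x3=0x0d x4=0x4f  N=1 Z=0
after  6: x0=0xe8 x1=0x56 x2=0x5c x3=0x0d x4=0x4f  N=0 Z=0
after  7: x0=0xe8 x1=0x13 x2=0x5c x3=0x0d x4=0x4f  N=0 Z=0
after  8: x0=0xe8 x1=0x13 x2=0x5c x3=0x1f x4=0x4f  N=0 Z=0
-- IRQ taken; context saved, return-PC = 9 --

SAVED = 0x5c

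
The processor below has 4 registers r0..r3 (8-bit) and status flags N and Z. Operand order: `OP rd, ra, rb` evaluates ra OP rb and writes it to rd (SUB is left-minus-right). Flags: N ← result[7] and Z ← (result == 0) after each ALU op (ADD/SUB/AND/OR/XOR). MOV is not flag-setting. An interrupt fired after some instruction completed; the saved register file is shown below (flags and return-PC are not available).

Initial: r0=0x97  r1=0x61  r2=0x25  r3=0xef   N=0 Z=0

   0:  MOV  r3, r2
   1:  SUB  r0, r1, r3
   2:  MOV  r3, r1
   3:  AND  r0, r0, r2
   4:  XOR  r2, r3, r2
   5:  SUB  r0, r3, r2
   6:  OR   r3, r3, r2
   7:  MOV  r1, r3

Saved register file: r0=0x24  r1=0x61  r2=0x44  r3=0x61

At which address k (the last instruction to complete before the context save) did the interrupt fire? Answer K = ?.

K = 4

after  0: r0=0x97 r1=0x61 r2=0x25 r3=0x25  N=0 Z=0
after  1: r0=0x3c r1=0x61 r2=0x25 r3=0x25  N=0 Z=0
after  2: r0=0x3c r1=0x61 r2=0x25 r3=0x61  N=0 Z=0
after  3: r0=0x24 r1=0x61 r2=0x25 r3=0x61  N=0 Z=0
after  4: r0=0x24 r1=0x61 r2=0x44 r3=0x61  N=0 Z=0
-- IRQ taken; context saved, return-PC = 5 --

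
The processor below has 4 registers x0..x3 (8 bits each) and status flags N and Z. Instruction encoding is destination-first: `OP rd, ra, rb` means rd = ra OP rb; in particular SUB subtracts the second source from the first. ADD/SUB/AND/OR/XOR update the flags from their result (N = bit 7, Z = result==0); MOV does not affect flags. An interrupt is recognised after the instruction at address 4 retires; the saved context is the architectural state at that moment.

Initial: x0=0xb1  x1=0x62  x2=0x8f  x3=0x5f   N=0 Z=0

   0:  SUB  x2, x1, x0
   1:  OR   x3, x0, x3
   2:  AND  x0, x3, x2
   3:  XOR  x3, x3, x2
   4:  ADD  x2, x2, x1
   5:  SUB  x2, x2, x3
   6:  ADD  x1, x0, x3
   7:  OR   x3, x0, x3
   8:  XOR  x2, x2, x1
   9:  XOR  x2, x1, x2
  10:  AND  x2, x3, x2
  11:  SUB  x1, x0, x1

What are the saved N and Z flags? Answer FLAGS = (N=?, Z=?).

FLAGS = (N=0, Z=0)

after  0: x0=0xb1 x1=0x62 x2=0xb1 x3=0x5f  N=1 Z=0
after  1: x0=0xb1 x1=0x62 x2=0xb1 x3=0xff  N=1 Z=0
after  2: x0=0xb1 x1=0x62 x2=0xb1 x3=0xff  N=1 Z=0
after  3: x0=0xb1 x1=0x62 x2=0xb1 x3=0x4e  N=0 Z=0
after  4: x0=0xb1 x1=0x62 x2=0x13 x3=0x4e  N=0 Z=0
-- IRQ taken; context saved, return-PC = 5 --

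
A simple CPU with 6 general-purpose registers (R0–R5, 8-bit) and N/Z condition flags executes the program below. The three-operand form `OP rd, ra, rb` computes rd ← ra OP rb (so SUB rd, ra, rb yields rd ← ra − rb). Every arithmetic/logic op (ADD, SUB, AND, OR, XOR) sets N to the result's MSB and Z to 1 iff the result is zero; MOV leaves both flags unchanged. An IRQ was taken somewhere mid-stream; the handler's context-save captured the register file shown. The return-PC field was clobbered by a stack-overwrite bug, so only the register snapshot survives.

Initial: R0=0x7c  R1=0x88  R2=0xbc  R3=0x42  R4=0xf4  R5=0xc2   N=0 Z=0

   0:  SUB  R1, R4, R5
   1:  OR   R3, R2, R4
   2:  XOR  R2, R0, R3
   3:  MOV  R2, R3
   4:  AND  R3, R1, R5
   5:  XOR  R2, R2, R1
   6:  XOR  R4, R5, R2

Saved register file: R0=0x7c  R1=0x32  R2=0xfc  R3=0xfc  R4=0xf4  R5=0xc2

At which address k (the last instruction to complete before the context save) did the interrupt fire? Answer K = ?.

K = 3

after  0: R0=0x7c R1=0x32 R2=0xbc R3=0x42 R4=0xf4 R5=0xc2  N=0 Z=0
after  1: R0=0x7c R1=0x32 R2=0xbc R3=0xfc R4=0xf4 R5=0xc2  N=1 Z=0
after  2: R0=0x7c R1=0x32 R2=0x80 R3=0xfc R4=0xf4 R5=0xc2  N=1 Z=0
after  3: R0=0x7c R1=0x32 R2=0xfc R3=0xfc R4=0xf4 R5=0xc2  N=1 Z=0
-- IRQ taken; context saved, return-PC = 4 --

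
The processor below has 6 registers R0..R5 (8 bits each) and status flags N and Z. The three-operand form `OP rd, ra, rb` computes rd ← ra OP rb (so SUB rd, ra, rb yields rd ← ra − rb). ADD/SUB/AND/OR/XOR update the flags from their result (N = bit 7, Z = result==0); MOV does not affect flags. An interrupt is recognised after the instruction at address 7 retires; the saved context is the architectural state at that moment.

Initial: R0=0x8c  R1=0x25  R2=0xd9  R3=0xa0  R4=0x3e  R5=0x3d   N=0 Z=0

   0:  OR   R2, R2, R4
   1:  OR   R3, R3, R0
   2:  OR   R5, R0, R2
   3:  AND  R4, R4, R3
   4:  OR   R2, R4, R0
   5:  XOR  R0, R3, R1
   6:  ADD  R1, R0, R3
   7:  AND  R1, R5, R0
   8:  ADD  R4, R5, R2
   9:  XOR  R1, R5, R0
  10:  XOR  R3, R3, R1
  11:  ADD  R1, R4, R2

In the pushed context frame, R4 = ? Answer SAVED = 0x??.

after  0: R0=0x8c R1=0x25 R2=0xff R3=0xa0 R4=0x3e R5=0x3d  N=1 Z=0
after  1: R0=0x8c R1=0x25 R2=0xff R3=0xac R4=0x3e R5=0x3d  N=1 Z=0
after  2: R0=0x8c R1=0x25 R2=0xff R3=0xac R4=0x3e R5=0xff  N=1 Z=0
after  3: R0=0x8c R1=0x25 R2=0xff R3=0xac R4=0x2c R5=0xff  N=0 Z=0
after  4: R0=0x8c R1=0x25 R2=0xac R3=0xac R4=0x2c R5=0xff  N=1 Z=0
after  5: R0=0x89 R1=0x25 R2=0xac R3=0xac R4=0x2c R5=0xff  N=1 Z=0
after  6: R0=0x89 R1=0x35 R2=0xac R3=0xac R4=0x2c R5=0xff  N=0 Z=0
after  7: R0=0x89 R1=0x89 R2=0xac R3=0xac R4=0x2c R5=0xff  N=1 Z=0
-- IRQ taken; context saved, return-PC = 8 --

SAVED = 0x2c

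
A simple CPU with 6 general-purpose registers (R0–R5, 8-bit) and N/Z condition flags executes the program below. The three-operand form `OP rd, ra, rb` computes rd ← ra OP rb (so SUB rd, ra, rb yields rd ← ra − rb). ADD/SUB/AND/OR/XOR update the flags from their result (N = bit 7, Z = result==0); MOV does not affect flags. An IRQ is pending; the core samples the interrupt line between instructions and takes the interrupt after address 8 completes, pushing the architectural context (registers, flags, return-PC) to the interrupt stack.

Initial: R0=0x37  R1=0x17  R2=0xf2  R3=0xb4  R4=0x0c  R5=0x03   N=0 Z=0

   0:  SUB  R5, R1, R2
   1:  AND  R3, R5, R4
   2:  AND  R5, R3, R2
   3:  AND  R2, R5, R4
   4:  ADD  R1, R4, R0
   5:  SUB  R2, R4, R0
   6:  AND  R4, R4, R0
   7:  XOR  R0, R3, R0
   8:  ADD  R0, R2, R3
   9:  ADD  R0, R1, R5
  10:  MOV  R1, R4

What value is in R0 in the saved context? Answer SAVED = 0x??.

after  0: R0=0x37 R1=0x17 R2=0xf2 R3=0xb4 R4=0x0c R5=0x25  N=0 Z=0
after  1: R0=0x37 R1=0x17 R2=0xf2 R3=0x04 R4=0x0c R5=0x25  N=0 Z=0
after  2: R0=0x37 R1=0x17 R2=0xf2 R3=0x04 R4=0x0c R5=0x00  N=0 Z=1
after  3: R0=0x37 R1=0x17 R2=0x00 R3=0x04 R4=0x0c R5=0x00  N=0 Z=1
after  4: R0=0x37 R1=0x43 R2=0x00 R3=0x04 R4=0x0c R5=0x00  N=0 Z=0
after  5: R0=0x37 R1=0x43 R2=0xd5 R3=0x04 R4=0x0c R5=0x00  N=1 Z=0
after  6: R0=0x37 R1=0x43 R2=0xd5 R3=0x04 R4=0x04 R5=0x00  N=0 Z=0
after  7: R0=0x33 R1=0x43 R2=0xd5 R3=0x04 R4=0x04 R5=0x00  N=0 Z=0
after  8: R0=0xd9 R1=0x43 R2=0xd5 R3=0x04 R4=0x04 R5=0x00  N=1 Z=0
-- IRQ taken; context saved, return-PC = 9 --

SAVED = 0xd9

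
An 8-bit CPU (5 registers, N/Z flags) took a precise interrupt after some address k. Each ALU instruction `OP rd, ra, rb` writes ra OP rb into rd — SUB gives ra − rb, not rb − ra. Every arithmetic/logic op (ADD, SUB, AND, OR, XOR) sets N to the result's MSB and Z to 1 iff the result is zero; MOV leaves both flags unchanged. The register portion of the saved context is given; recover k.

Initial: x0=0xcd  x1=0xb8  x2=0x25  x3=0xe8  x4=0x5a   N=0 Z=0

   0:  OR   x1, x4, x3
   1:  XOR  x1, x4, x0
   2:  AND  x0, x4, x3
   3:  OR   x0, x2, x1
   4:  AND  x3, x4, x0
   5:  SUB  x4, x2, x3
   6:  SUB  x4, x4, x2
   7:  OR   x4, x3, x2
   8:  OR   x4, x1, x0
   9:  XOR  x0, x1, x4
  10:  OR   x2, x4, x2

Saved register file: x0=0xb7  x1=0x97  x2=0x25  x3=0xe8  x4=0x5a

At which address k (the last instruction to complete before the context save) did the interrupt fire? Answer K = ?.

K = 3

after  0: x0=0xcd x1=0xfa x2=0x25 x3=0xe8 x4=0x5a  N=1 Z=0
after  1: x0=0xcd x1=0x97 x2=0x25 x3=0xe8 x4=0x5a  N=1 Z=0
after  2: x0=0x48 x1=0x97 x2=0x25 x3=0xe8 x4=0x5a  N=0 Z=0
after  3: x0=0xb7 x1=0x97 x2=0x25 x3=0xe8 x4=0x5a  N=1 Z=0
-- IRQ taken; context saved, return-PC = 4 --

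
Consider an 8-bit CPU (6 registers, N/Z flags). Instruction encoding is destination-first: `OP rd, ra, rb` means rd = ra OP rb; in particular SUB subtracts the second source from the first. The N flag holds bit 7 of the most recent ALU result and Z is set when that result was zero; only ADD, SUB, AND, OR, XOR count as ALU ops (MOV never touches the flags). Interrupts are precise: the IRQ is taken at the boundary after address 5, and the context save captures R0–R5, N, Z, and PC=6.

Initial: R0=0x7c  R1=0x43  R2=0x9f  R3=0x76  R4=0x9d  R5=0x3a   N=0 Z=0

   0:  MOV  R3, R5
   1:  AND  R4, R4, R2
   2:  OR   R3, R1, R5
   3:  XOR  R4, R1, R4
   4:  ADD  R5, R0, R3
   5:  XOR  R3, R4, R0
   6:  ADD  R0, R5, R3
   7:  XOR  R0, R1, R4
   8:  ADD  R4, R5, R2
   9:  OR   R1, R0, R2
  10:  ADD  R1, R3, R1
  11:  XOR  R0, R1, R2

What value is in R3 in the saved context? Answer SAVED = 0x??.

SAVED = 0xa2

after  0: R0=0x7c R1=0x43 R2=0x9f R3=0x3a R4=0x9d R5=0x3a  N=0 Z=0
after  1: R0=0x7c R1=0x43 R2=0x9f R3=0x3a R4=0x9d R5=0x3a  N=1 Z=0
after  2: R0=0x7c R1=0x43 R2=0x9f R3=0x7b R4=0x9d R5=0x3a  N=0 Z=0
after  3: R0=0x7c R1=0x43 R2=0x9f R3=0x7b R4=0xde R5=0x3a  N=1 Z=0
after  4: R0=0x7c R1=0x43 R2=0x9f R3=0x7b R4=0xde R5=0xf7  N=1 Z=0
after  5: R0=0x7c R1=0x43 R2=0x9f R3=0xa2 R4=0xde R5=0xf7  N=1 Z=0
-- IRQ taken; context saved, return-PC = 6 --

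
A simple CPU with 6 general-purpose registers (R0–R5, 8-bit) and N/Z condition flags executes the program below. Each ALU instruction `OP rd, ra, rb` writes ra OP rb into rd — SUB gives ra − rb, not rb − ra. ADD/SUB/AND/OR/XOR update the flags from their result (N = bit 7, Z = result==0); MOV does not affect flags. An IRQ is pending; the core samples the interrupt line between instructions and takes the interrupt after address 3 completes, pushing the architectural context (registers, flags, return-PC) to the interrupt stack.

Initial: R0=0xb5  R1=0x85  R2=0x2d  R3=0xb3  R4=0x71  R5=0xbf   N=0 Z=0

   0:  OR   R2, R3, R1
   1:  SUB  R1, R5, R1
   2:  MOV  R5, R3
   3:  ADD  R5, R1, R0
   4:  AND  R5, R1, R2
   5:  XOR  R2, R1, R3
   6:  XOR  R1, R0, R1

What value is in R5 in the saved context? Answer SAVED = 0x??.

SAVED = 0xef

after  0: R0=0xb5 R1=0x85 R2=0xb7 R3=0xb3 R4=0x71 R5=0xbf  N=1 Z=0
after  1: R0=0xb5 R1=0x3a R2=0xb7 R3=0xb3 R4=0x71 R5=0xbf  N=0 Z=0
after  2: R0=0xb5 R1=0x3a R2=0xb7 R3=0xb3 R4=0x71 R5=0xb3  N=0 Z=0
after  3: R0=0xb5 R1=0x3a R2=0xb7 R3=0xb3 R4=0x71 R5=0xef  N=1 Z=0
-- IRQ taken; context saved, return-PC = 4 --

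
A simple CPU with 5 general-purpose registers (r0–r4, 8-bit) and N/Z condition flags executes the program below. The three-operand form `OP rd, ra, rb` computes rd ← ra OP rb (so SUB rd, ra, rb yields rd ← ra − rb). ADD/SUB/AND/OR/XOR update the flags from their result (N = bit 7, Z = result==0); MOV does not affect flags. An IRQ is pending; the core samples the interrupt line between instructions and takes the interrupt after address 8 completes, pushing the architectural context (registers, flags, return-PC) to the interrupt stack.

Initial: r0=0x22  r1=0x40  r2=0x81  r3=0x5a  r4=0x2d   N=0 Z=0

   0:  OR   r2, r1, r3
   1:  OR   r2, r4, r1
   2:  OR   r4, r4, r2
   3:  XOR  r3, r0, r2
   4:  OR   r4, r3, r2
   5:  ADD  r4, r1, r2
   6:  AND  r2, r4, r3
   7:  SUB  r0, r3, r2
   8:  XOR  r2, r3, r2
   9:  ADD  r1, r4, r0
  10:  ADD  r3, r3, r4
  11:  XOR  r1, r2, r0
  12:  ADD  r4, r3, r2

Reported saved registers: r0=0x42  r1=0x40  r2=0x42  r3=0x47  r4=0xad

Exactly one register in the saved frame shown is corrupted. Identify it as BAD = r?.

BAD = r3

after  0: r0=0x22 r1=0x40 r2=0x5a r3=0x5a r4=0x2d  N=0 Z=0
after  1: r0=0x22 r1=0x40 r2=0x6d r3=0x5a r4=0x2d  N=0 Z=0
after  2: r0=0x22 r1=0x40 r2=0x6d r3=0x5a r4=0x6d  N=0 Z=0
after  3: r0=0x22 r1=0x40 r2=0x6d r3=0x4f r4=0x6d  N=0 Z=0
after  4: r0=0x22 r1=0x40 r2=0x6d r3=0x4f r4=0x6f  N=0 Z=0
after  5: r0=0x22 r1=0x40 r2=0x6d r3=0x4f r4=0xad  N=1 Z=0
after  6: r0=0x22 r1=0x40 r2=0x0d r3=0x4f r4=0xad  N=0 Z=0
after  7: r0=0x42 r1=0x40 r2=0x0d r3=0x4f r4=0xad  N=0 Z=0
after  8: r0=0x42 r1=0x40 r2=0x42 r3=0x4f r4=0xad  N=0 Z=0
-- IRQ taken; context saved, return-PC = 9 --
mismatch: r3: reported 0x47 vs actual 0x4f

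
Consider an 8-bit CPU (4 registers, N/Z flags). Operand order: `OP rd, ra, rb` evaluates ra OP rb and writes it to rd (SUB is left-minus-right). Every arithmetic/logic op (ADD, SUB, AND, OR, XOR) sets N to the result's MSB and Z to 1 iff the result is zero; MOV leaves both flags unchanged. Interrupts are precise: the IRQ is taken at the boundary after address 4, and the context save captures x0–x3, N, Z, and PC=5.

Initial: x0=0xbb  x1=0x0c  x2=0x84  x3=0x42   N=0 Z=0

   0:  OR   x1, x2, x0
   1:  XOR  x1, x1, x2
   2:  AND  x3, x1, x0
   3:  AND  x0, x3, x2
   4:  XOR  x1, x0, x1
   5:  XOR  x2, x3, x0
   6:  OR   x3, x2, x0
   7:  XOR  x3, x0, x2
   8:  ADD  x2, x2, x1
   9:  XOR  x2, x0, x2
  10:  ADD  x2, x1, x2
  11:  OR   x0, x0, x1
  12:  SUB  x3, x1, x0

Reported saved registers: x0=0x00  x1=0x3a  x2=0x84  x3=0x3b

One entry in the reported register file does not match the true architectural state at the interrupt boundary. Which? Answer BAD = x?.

after  0: x0=0xbb x1=0xbf x2=0x84 x3=0x42  N=1 Z=0
after  1: x0=0xbb x1=0x3b x2=0x84 x3=0x42  N=0 Z=0
after  2: x0=0xbb x1=0x3b x2=0x84 x3=0x3b  N=0 Z=0
after  3: x0=0x00 x1=0x3b x2=0x84 x3=0x3b  N=0 Z=1
after  4: x0=0x00 x1=0x3b x2=0x84 x3=0x3b  N=0 Z=0
-- IRQ taken; context saved, return-PC = 5 --
mismatch: x1: reported 0x3a vs actual 0x3b

BAD = x1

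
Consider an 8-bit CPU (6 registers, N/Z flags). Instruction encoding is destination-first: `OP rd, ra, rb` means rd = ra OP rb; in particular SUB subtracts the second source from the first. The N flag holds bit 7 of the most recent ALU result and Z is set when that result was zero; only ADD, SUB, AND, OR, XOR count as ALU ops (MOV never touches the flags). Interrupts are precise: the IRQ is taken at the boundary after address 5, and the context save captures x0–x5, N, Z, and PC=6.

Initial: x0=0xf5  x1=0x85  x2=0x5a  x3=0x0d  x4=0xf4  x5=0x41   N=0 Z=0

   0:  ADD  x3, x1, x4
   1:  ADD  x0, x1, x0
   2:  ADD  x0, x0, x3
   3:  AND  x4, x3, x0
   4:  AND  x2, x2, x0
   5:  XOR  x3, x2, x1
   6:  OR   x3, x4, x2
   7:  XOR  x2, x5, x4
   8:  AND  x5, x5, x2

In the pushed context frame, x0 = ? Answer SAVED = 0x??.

SAVED = 0xf3

after  0: x0=0xf5 x1=0x85 x2=0x5a x3=0x79 x4=0xf4 x5=0x41  N=0 Z=0
after  1: x0=0x7a x1=0x85 x2=0x5a x3=0x79 x4=0xf4 x5=0x41  N=0 Z=0
after  2: x0=0xf3 x1=0x85 x2=0x5a x3=0x79 x4=0xf4 x5=0x41  N=1 Z=0
after  3: x0=0xf3 x1=0x85 x2=0x5a x3=0x79 x4=0x71 x5=0x41  N=0 Z=0
after  4: x0=0xf3 x1=0x85 x2=0x52 x3=0x79 x4=0x71 x5=0x41  N=0 Z=0
after  5: x0=0xf3 x1=0x85 x2=0x52 x3=0xd7 x4=0x71 x5=0x41  N=1 Z=0
-- IRQ taken; context saved, return-PC = 6 --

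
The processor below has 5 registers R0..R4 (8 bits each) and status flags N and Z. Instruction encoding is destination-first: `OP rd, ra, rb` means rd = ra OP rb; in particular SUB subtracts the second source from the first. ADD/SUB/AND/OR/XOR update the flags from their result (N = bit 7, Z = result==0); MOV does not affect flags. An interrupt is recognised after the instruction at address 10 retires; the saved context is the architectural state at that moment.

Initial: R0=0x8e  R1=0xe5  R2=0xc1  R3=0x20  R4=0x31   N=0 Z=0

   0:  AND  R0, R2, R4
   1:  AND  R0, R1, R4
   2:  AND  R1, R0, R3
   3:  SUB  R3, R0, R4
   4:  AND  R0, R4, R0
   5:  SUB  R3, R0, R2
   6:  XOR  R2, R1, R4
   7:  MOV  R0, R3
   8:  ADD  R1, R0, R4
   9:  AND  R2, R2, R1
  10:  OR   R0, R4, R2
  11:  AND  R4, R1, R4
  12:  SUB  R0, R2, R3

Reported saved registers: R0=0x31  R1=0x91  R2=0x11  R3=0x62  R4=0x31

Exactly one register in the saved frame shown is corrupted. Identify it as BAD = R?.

after  0: R0=0x01 R1=0xe5 R2=0xc1 R3=0x20 R4=0x31  N=0 Z=0
after  1: R0=0x21 R1=0xe5 R2=0xc1 R3=0x20 R4=0x31  N=0 Z=0
after  2: R0=0x21 R1=0x20 R2=0xc1 R3=0x20 R4=0x31  N=0 Z=0
after  3: R0=0x21 R1=0x20 R2=0xc1 R3=0xf0 R4=0x31  N=1 Z=0
after  4: R0=0x21 R1=0x20 R2=0xc1 R3=0xf0 R4=0x31  N=0 Z=0
after  5: R0=0x21 R1=0x20 R2=0xc1 R3=0x60 R4=0x31  N=0 Z=0
after  6: R0=0x21 R1=0x20 R2=0x11 R3=0x60 R4=0x31  N=0 Z=0
after  7: R0=0x60 R1=0x20 R2=0x11 R3=0x60 R4=0x31  N=0 Z=0
after  8: R0=0x60 R1=0x91 R2=0x11 R3=0x60 R4=0x31  N=1 Z=0
after  9: R0=0x60 R1=0x91 R2=0x11 R3=0x60 R4=0x31  N=0 Z=0
after 10: R0=0x31 R1=0x91 R2=0x11 R3=0x60 R4=0x31  N=0 Z=0
-- IRQ taken; context saved, return-PC = 11 --
mismatch: R3: reported 0x62 vs actual 0x60

BAD = R3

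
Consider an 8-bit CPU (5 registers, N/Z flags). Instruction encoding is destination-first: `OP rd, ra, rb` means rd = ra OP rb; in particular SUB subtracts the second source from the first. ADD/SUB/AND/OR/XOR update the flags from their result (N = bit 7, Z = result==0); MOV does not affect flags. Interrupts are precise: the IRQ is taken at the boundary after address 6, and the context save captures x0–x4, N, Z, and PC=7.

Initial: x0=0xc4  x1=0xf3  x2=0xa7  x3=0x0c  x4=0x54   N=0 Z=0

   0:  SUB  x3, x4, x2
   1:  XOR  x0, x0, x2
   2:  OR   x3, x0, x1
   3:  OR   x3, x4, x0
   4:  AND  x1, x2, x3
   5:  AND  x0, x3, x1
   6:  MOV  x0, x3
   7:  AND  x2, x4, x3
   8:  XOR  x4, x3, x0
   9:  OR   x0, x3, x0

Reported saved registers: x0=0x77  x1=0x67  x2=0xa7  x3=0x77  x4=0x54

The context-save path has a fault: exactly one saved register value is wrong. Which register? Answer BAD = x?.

BAD = x1

after  0: x0=0xc4 x1=0xf3 x2=0xa7 x3=0xad x4=0x54  N=1 Z=0
after  1: x0=0x63 x1=0xf3 x2=0xa7 x3=0xad x4=0x54  N=0 Z=0
after  2: x0=0x63 x1=0xf3 x2=0xa7 x3=0xf3 x4=0x54  N=1 Z=0
after  3: x0=0x63 x1=0xf3 x2=0xa7 x3=0x77 x4=0x54  N=0 Z=0
after  4: x0=0x63 x1=0x27 x2=0xa7 x3=0x77 x4=0x54  N=0 Z=0
after  5: x0=0x27 x1=0x27 x2=0xa7 x3=0x77 x4=0x54  N=0 Z=0
after  6: x0=0x77 x1=0x27 x2=0xa7 x3=0x77 x4=0x54  N=0 Z=0
-- IRQ taken; context saved, return-PC = 7 --
mismatch: x1: reported 0x67 vs actual 0x27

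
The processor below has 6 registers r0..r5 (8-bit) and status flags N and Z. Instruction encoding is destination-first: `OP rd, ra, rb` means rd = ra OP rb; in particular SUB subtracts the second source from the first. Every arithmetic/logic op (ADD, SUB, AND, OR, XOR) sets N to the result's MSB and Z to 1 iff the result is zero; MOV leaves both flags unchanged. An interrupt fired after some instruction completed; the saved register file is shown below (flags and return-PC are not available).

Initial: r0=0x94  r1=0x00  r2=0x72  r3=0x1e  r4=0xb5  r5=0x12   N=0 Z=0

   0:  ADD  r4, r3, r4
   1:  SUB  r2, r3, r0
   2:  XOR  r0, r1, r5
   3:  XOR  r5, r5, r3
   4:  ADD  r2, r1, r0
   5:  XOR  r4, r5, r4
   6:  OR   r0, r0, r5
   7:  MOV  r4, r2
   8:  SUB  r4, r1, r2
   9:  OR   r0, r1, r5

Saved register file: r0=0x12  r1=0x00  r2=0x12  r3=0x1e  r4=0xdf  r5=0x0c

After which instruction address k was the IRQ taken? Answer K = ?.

after  0: r0=0x94 r1=0x00 r2=0x72 r3=0x1e r4=0xd3 r5=0x12  N=1 Z=0
after  1: r0=0x94 r1=0x00 r2=0x8a r3=0x1e r4=0xd3 r5=0x12  N=1 Z=0
after  2: r0=0x12 r1=0x00 r2=0x8a r3=0x1e r4=0xd3 r5=0x12  N=0 Z=0
after  3: r0=0x12 r1=0x00 r2=0x8a r3=0x1e r4=0xd3 r5=0x0c  N=0 Z=0
after  4: r0=0x12 r1=0x00 r2=0x12 r3=0x1e r4=0xd3 r5=0x0c  N=0 Z=0
after  5: r0=0x12 r1=0x00 r2=0x12 r3=0x1e r4=0xdf r5=0x0c  N=1 Z=0
-- IRQ taken; context saved, return-PC = 6 --

K = 5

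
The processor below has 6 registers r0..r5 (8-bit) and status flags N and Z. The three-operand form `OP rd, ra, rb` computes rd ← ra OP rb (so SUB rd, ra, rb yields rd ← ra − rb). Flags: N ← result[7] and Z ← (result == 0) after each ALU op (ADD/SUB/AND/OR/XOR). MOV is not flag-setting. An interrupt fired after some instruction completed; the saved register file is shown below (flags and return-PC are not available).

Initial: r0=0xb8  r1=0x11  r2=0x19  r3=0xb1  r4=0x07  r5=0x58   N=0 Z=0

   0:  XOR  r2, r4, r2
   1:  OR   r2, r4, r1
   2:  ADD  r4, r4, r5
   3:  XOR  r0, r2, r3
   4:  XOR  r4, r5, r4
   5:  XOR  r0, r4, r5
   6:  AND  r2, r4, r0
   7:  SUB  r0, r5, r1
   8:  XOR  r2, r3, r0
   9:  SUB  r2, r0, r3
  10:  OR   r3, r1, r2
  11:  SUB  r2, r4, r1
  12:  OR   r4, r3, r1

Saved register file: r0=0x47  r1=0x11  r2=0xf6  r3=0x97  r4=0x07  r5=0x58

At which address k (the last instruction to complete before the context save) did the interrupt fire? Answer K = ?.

after  0: r0=0xb8 r1=0x11 r2=0x1e r3=0xb1 r4=0x07 r5=0x58  N=0 Z=0
after  1: r0=0xb8 r1=0x11 r2=0x17 r3=0xb1 r4=0x07 r5=0x58  N=0 Z=0
after  2: r0=0xb8 r1=0x11 r2=0x17 r3=0xb1 r4=0x5f r5=0x58  N=0 Z=0
after  3: r0=0xa6 r1=0x11 r2=0x17 r3=0xb1 r4=0x5f r5=0x58  N=1 Z=0
after  4: r0=0xa6 r1=0x11 r2=0x17 r3=0xb1 r4=0x07 r5=0x58  N=0 Z=0
after  5: r0=0x5f r1=0x11 r2=0x17 r3=0xb1 r4=0x07 r5=0x58  N=0 Z=0
after  6: r0=0x5f r1=0x11 r2=0x07 r3=0xb1 r4=0x07 r5=0x58  N=0 Z=0
after  7: r0=0x47 r1=0x11 r2=0x07 r3=0xb1 r4=0x07 r5=0x58  N=0 Z=0
after  8: r0=0x47 r1=0x11 r2=0xf6 r3=0xb1 r4=0x07 r5=0x58  N=1 Z=0
after  9: r0=0x47 r1=0x11 r2=0x96 r3=0xb1 r4=0x07 r5=0x58  N=1 Z=0
after 10: r0=0x47 r1=0x11 r2=0x96 r3=0x97 r4=0x07 r5=0x58  N=1 Z=0
after 11: r0=0x47 r1=0x11 r2=0xf6 r3=0x97 r4=0x07 r5=0x58  N=1 Z=0
-- IRQ taken; context saved, return-PC = 12 --

K = 11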